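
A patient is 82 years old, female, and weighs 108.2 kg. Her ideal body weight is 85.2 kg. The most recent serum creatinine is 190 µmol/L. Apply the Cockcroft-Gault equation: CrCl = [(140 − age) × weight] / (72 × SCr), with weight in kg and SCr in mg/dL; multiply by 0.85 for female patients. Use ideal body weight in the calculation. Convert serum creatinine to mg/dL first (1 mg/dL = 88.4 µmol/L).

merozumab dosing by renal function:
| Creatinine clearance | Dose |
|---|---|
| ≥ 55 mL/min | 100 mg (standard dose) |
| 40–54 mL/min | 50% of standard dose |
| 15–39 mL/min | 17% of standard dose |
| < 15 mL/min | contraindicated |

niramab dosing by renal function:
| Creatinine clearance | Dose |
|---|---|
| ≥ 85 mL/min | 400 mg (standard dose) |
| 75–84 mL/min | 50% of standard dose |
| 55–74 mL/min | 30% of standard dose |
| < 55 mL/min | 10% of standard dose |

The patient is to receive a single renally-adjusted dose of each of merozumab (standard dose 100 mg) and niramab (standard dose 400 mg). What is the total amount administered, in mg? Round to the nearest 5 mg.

SCr = 190 / 88.4 = 2.149 mg/dL
CrCl = (140 − 82) × 85.2 / (72 × 2.149) × 0.85 = 4941.6 / 154.73 × 0.85 ≈ 27.1 mL/min
CrCl ≈ 27 mL/min.
merozumab: 15–39 mL/min → 17% of 100 mg = 17 mg.
niramab: < 55 mL/min → 10% of 400 mg = 40 mg.
Total = 17 + 40 = 57 mg.

55 mg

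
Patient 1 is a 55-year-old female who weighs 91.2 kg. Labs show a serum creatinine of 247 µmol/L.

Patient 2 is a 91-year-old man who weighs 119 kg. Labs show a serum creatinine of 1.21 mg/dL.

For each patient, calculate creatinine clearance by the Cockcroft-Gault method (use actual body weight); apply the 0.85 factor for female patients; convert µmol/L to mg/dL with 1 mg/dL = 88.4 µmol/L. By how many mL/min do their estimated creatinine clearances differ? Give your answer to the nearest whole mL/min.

Patient 1: SCr = 247 / 88.4 = 2.794 mg/dL
Patient 1: CrCl = (140 − 55) × 91.2 / (72 × 2.794) × 0.85 = 7752.0 / 201.17 × 0.85 ≈ 32.8 mL/min
Patient 2: CrCl = (140 − 91) × 119 / (72 × 1.21) = 5831.0 / 87.12 ≈ 66.9 mL/min
|32.8 − 66.9| = 34.1 mL/min

34 mL/min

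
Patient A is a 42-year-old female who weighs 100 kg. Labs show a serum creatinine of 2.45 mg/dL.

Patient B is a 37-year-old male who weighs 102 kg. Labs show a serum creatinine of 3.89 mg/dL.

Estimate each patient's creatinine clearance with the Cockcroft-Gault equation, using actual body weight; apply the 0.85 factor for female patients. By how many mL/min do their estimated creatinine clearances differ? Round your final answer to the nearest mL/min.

Patient A: CrCl = (140 − 42) × 100 / (72 × 2.45) × 0.85 = 9800.0 / 176.40 × 0.85 ≈ 47.2 mL/min
Patient B: CrCl = (140 − 37) × 102 / (72 × 3.89) = 10506.0 / 280.08 ≈ 37.5 mL/min
|47.2 − 37.5| = 9.7 mL/min

10 mL/min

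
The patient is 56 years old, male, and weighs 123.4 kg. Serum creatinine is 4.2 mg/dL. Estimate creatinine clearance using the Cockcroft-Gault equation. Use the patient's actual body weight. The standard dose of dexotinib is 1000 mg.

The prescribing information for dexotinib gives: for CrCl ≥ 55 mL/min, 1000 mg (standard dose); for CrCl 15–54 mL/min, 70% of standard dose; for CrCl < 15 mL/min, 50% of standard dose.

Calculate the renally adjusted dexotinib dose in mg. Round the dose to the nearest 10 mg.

CrCl = (140 − 56) × 123.4 / (72 × 4.2) = 10365.6 / 302.40 ≈ 34.3 mL/min
CrCl ≈ 34 mL/min → bracket 15–54 mL/min.
70% of 1000 mg = 700 mg

700 mg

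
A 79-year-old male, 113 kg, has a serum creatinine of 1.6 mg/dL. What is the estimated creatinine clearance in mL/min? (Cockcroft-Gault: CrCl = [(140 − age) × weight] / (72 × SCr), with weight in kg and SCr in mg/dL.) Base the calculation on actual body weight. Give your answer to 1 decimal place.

CrCl = (140 − 79) × 113 / (72 × 1.6) = 6893.0 / 115.20 ≈ 59.8 mL/min

59.8 mL/min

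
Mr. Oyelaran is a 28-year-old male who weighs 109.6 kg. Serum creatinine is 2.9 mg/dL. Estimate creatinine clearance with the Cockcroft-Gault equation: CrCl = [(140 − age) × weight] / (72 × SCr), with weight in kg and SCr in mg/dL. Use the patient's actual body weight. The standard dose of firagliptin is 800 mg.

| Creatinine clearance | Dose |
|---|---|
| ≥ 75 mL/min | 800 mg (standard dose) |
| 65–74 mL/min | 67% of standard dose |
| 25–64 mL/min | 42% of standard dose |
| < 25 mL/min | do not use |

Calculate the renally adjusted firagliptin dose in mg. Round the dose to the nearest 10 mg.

CrCl = (140 − 28) × 109.6 / (72 × 2.9) = 12275.2 / 208.80 ≈ 58.8 mL/min
CrCl ≈ 59 mL/min → bracket 25–64 mL/min.
42% of 800 mg = 336 mg → 340 mg

340 mg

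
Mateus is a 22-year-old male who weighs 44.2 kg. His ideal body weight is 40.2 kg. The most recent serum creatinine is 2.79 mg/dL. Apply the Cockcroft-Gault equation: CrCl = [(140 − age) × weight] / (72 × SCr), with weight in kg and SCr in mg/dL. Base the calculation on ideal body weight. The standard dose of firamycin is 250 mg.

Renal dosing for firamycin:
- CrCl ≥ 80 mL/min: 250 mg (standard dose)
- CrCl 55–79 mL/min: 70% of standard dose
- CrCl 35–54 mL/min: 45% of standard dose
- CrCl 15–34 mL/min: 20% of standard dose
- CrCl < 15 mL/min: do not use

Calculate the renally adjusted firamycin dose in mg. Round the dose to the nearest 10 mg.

CrCl = (140 − 22) × 40.2 / (72 × 2.79) = 4743.6 / 200.88 ≈ 23.6 mL/min
CrCl ≈ 24 mL/min → bracket 15–34 mL/min.
20% of 250 mg = 50 mg

50 mg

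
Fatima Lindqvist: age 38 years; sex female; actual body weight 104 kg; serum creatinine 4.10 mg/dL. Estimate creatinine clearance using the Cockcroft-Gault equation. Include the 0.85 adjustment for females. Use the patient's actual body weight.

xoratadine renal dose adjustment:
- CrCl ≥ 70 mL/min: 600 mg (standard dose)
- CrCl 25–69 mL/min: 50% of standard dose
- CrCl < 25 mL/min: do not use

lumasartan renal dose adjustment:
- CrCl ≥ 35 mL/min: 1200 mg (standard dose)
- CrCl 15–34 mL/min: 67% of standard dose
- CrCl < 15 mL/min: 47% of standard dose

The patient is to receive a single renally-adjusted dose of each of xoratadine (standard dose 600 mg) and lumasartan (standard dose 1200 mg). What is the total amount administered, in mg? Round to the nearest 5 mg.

CrCl = (140 − 38) × 104 / (72 × 4.1) × 0.85 = 10608.0 / 295.20 × 0.85 ≈ 30.5 mL/min
CrCl ≈ 31 mL/min.
xoratadine: 25–69 mL/min → 50% of 600 mg = 300 mg.
lumasartan: 15–34 mL/min → 67% of 1200 mg = 804 mg.
Total = 300 + 804 = 1104 mg.

1105 mg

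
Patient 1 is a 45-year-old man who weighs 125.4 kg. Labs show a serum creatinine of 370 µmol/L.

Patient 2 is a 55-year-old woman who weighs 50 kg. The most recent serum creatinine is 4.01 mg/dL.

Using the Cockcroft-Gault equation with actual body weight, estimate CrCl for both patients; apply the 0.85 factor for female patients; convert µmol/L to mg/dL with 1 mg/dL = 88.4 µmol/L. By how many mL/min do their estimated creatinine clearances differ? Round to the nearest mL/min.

Patient 1: SCr = 370 / 88.4 = 4.186 mg/dL
Patient 1: CrCl = (140 − 45) × 125.4 / (72 × 4.186) = 11913.0 / 301.39 ≈ 39.5 mL/min
Patient 2: CrCl = (140 − 55) × 50 / (72 × 4.01) × 0.85 = 4250.0 / 288.72 × 0.85 ≈ 12.5 mL/min
|39.5 − 12.5| = 27.0 mL/min

27 mL/min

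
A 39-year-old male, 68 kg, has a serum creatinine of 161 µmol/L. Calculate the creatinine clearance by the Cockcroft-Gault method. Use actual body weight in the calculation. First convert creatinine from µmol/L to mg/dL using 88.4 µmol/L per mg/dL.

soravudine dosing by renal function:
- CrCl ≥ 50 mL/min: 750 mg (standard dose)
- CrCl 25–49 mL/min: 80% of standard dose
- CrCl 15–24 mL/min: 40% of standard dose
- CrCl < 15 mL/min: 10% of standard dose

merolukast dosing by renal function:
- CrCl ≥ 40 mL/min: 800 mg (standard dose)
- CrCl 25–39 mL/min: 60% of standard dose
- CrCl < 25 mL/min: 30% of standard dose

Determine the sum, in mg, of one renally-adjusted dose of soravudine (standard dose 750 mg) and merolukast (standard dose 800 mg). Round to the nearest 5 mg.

SCr = 161 / 88.4 = 1.821 mg/dL
CrCl = (140 − 39) × 68 / (72 × 1.821) = 6868.0 / 131.11 ≈ 52.4 mL/min
CrCl ≈ 52 mL/min.
soravudine: ≥ 50 mL/min → 100% of 750 mg = 750 mg.
merolukast: ≥ 40 mL/min → 100% of 800 mg = 800 mg.
Total = 750 + 800 = 1550 mg.

1550 mg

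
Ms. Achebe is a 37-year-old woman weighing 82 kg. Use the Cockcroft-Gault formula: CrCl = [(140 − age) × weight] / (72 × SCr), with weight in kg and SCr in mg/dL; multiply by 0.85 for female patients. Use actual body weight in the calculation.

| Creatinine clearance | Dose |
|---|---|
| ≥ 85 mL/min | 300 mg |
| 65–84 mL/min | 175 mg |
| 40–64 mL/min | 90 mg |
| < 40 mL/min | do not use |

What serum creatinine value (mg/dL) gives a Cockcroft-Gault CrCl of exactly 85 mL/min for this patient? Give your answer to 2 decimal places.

1.17 mg/dL

Standard dose requires CrCl ≥ 85 mL/min.
Set (140 − 37) × 82 × 0.85 / (72 × SCr) = 85
SCr = (140 − 37) × 82 × 0.85 / (72 × 85) = 1.173 mg/dL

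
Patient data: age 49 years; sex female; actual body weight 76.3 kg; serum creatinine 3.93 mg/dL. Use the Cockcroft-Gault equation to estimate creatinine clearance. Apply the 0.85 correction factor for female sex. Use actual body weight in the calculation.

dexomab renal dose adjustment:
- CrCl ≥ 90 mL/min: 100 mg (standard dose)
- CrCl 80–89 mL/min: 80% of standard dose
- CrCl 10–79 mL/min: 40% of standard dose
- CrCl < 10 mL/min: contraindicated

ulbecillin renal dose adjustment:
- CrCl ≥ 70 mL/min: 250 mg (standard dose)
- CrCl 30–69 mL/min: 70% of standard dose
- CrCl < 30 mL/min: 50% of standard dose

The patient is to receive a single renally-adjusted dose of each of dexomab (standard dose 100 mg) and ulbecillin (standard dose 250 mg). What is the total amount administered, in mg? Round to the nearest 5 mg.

165 mg

CrCl = (140 − 49) × 76.3 / (72 × 3.93) × 0.85 = 6943.3 / 282.96 × 0.85 ≈ 20.9 mL/min
CrCl ≈ 21 mL/min.
dexomab: 10–79 mL/min → 40% of 100 mg = 40 mg.
ulbecillin: < 30 mL/min → 50% of 250 mg = 125 mg.
Total = 40 + 125 = 165 mg.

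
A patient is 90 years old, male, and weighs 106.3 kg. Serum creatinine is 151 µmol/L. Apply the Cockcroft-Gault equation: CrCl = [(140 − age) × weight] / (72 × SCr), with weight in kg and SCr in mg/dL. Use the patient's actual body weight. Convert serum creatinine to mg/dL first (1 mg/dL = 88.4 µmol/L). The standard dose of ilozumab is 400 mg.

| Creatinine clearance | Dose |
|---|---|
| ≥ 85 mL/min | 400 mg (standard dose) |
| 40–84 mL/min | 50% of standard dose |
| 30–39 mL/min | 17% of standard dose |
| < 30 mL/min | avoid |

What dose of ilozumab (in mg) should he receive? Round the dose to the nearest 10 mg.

200 mg

SCr = 151 / 88.4 = 1.708 mg/dL
CrCl = (140 − 90) × 106.3 / (72 × 1.708) = 5315.0 / 122.98 ≈ 43.2 mL/min
CrCl ≈ 43 mL/min → bracket 40–84 mL/min.
50% of 400 mg = 200 mg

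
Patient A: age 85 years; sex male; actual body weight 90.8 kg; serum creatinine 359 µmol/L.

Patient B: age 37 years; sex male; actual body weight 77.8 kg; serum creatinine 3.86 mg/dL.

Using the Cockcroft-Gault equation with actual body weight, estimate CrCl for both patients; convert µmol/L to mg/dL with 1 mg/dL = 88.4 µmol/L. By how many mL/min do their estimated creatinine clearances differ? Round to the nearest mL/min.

Patient A: SCr = 359 / 88.4 = 4.061 mg/dL
Patient A: CrCl = (140 − 85) × 90.8 / (72 × 4.061) = 4994.0 / 292.39 ≈ 17.1 mL/min
Patient B: CrCl = (140 − 37) × 77.8 / (72 × 3.86) = 8013.4 / 277.92 ≈ 28.8 mL/min
|17.1 − 28.8| = 11.7 mL/min

12 mL/min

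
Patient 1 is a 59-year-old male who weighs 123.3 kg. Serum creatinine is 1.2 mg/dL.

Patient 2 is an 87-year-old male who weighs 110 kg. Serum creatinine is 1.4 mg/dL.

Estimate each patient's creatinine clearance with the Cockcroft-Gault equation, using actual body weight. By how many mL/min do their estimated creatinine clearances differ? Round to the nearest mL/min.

58 mL/min

Patient 1: CrCl = (140 − 59) × 123.3 / (72 × 1.2) = 9987.3 / 86.40 ≈ 115.6 mL/min
Patient 2: CrCl = (140 − 87) × 110 / (72 × 1.4) = 5830.0 / 100.80 ≈ 57.8 mL/min
|115.6 − 57.8| = 57.8 mL/min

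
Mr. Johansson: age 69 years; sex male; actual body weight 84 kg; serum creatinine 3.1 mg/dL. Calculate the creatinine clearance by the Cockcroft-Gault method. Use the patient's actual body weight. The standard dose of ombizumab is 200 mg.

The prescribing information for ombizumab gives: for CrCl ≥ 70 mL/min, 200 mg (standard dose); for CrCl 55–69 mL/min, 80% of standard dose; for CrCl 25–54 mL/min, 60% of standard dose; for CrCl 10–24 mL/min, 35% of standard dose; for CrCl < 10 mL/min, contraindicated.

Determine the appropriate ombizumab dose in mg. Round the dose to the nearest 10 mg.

CrCl = (140 − 69) × 84 / (72 × 3.1) = 5964.0 / 223.20 ≈ 26.7 mL/min
CrCl ≈ 27 mL/min → bracket 25–54 mL/min.
60% of 200 mg = 120 mg

120 mg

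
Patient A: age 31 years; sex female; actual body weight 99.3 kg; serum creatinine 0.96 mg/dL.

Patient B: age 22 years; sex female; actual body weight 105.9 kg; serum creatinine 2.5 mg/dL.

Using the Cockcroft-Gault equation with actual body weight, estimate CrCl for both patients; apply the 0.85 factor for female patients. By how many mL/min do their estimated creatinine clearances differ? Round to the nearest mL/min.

74 mL/min

Patient A: CrCl = (140 − 31) × 99.3 / (72 × 0.96) × 0.85 = 10823.7 / 69.12 × 0.85 ≈ 133.1 mL/min
Patient B: CrCl = (140 − 22) × 105.9 / (72 × 2.5) × 0.85 = 12496.2 / 180.00 × 0.85 ≈ 59.0 mL/min
|133.1 − 59.0| = 74.1 mL/min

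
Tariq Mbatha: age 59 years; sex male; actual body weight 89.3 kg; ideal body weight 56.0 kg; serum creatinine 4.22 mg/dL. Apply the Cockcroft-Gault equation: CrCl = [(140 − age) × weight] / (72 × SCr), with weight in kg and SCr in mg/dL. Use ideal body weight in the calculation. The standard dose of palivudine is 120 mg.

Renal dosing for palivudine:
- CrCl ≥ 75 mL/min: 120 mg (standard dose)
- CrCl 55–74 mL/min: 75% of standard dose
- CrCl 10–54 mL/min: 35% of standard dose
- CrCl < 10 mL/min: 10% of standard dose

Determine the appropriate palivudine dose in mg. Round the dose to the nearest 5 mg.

CrCl = (140 − 59) × 56 / (72 × 4.22) = 4536.0 / 303.84 ≈ 14.9 mL/min
CrCl ≈ 15 mL/min → bracket 10–54 mL/min.
35% of 120 mg = 42 mg → 40 mg

40 mg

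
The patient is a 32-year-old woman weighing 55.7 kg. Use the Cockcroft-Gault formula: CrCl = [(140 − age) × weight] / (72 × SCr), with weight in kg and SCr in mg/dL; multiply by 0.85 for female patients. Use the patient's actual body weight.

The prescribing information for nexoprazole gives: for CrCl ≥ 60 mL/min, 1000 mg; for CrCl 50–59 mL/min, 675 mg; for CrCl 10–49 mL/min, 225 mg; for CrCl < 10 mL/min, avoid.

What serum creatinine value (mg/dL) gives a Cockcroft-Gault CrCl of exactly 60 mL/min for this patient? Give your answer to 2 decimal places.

1.18 mg/dL

Standard dose requires CrCl ≥ 60 mL/min.
Set (140 − 32) × 55.7 × 0.85 / (72 × SCr) = 60
SCr = (140 − 32) × 55.7 × 0.85 / (72 × 60) = 1.184 mg/dL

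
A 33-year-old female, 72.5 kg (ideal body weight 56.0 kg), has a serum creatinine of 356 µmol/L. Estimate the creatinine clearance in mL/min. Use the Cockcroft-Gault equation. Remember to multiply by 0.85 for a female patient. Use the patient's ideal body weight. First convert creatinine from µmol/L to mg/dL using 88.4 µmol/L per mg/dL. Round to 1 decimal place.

17.6 mL/min

SCr = 356 / 88.4 = 4.027 mg/dL
CrCl = (140 − 33) × 56 / (72 × 4.027) × 0.85 = 5992.0 / 289.94 × 0.85 ≈ 17.6 mL/min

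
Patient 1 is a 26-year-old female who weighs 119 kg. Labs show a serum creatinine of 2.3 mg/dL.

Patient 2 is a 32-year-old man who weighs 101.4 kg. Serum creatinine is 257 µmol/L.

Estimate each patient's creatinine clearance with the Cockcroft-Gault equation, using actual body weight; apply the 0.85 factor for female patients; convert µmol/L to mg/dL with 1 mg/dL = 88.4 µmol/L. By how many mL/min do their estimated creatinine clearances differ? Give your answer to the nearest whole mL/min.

Patient 1: CrCl = (140 − 26) × 119 / (72 × 2.3) × 0.85 = 13566.0 / 165.60 × 0.85 ≈ 69.6 mL/min
Patient 2: SCr = 257 / 88.4 = 2.907 mg/dL
Patient 2: CrCl = (140 − 32) × 101.4 / (72 × 2.907) = 10951.2 / 209.30 ≈ 52.3 mL/min
|69.6 − 52.3| = 17.3 mL/min

17 mL/min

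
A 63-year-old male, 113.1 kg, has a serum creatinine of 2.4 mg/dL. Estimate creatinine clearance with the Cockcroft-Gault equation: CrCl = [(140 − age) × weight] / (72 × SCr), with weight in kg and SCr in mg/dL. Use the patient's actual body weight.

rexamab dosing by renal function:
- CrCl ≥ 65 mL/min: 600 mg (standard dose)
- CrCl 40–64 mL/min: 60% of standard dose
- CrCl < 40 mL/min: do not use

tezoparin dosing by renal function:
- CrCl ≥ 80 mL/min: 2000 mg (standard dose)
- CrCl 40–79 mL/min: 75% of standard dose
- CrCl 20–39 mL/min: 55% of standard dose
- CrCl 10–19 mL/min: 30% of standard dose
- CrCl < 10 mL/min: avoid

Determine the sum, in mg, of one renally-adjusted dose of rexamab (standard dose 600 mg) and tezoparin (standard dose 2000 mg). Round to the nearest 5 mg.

1860 mg

CrCl = (140 − 63) × 113.1 / (72 × 2.4) = 8708.7 / 172.80 ≈ 50.4 mL/min
CrCl ≈ 50 mL/min.
rexamab: 40–64 mL/min → 60% of 600 mg = 360 mg.
tezoparin: 40–79 mL/min → 75% of 2000 mg = 1500 mg.
Total = 360 + 1500 = 1860 mg.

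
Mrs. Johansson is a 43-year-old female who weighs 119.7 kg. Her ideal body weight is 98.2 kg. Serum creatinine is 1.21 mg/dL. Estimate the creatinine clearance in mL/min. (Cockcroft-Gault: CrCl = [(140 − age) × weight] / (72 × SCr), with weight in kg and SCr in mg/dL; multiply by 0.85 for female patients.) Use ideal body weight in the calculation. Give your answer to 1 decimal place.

CrCl = (140 − 43) × 98.2 / (72 × 1.21) × 0.85 = 9525.4 / 87.12 × 0.85 ≈ 92.9 mL/min

92.9 mL/min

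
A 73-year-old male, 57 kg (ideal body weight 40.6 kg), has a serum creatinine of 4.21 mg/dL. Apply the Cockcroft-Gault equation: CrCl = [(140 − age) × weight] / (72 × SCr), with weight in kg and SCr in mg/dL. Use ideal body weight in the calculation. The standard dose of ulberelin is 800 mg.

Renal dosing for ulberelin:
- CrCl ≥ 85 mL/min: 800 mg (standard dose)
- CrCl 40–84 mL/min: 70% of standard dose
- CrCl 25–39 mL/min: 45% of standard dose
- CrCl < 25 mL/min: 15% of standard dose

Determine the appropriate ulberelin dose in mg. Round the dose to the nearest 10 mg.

CrCl = (140 − 73) × 40.6 / (72 × 4.21) = 2720.2 / 303.12 ≈ 9.0 mL/min
CrCl ≈ 9 mL/min → bracket < 25 mL/min.
15% of 800 mg = 120 mg

120 mg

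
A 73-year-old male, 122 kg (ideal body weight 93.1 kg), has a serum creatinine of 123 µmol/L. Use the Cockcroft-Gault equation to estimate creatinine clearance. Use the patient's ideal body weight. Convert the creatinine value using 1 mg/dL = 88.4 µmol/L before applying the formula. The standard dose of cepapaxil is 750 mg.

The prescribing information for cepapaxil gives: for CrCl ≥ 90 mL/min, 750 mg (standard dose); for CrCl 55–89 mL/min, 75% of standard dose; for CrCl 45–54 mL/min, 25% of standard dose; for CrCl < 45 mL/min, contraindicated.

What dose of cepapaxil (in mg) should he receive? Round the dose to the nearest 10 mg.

560 mg

SCr = 123 / 88.4 = 1.391 mg/dL
CrCl = (140 − 73) × 93.1 / (72 × 1.391) = 6237.7 / 100.15 ≈ 62.3 mL/min
CrCl ≈ 62 mL/min → bracket 55–89 mL/min.
75% of 750 mg = 562.5 mg → 560 mg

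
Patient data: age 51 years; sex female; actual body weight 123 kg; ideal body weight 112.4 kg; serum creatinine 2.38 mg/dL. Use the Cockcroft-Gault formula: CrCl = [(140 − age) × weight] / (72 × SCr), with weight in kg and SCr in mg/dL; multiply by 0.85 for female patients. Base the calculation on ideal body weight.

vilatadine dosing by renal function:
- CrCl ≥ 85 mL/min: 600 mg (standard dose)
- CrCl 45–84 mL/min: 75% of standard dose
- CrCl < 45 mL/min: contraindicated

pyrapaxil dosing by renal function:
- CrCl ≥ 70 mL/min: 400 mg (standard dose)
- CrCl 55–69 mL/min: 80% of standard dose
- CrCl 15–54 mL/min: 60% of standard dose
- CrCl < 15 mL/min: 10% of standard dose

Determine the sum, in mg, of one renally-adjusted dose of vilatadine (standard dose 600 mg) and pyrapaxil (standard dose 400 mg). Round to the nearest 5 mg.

CrCl = (140 − 51) × 112.4 / (72 × 2.38) × 0.85 = 10003.6 / 171.36 × 0.85 ≈ 49.6 mL/min
CrCl ≈ 50 mL/min.
vilatadine: 45–84 mL/min → 75% of 600 mg = 450 mg.
pyrapaxil: 15–54 mL/min → 60% of 400 mg = 240 mg.
Total = 450 + 240 = 690 mg.

690 mg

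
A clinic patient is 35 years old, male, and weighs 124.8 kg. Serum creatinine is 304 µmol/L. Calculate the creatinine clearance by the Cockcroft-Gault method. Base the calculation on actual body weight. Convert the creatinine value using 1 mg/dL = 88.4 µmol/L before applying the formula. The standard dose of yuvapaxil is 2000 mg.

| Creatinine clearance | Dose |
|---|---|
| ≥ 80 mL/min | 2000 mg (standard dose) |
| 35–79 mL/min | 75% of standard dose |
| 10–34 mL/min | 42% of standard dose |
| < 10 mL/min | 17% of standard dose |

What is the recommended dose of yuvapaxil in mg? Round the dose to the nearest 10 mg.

SCr = 304 / 88.4 = 3.439 mg/dL
CrCl = (140 − 35) × 124.8 / (72 × 3.439) = 13104.0 / 247.61 ≈ 52.9 mL/min
CrCl ≈ 53 mL/min → bracket 35–79 mL/min.
75% of 2000 mg = 1500 mg

1500 mg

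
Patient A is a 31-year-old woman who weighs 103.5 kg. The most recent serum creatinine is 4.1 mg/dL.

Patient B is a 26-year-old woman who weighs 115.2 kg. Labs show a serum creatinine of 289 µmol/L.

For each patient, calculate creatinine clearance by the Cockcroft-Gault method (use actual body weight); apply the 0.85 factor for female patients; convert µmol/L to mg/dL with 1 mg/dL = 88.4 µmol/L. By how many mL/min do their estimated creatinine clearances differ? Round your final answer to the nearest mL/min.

Patient A: CrCl = (140 − 31) × 103.5 / (72 × 4.1) × 0.85 = 11281.5 / 295.20 × 0.85 ≈ 32.5 mL/min
Patient B: SCr = 289 / 88.4 = 3.269 mg/dL
Patient B: CrCl = (140 − 26) × 115.2 / (72 × 3.269) × 0.85 = 13132.8 / 235.37 × 0.85 ≈ 47.4 mL/min
|32.5 − 47.4| = 14.9 mL/min

15 mL/min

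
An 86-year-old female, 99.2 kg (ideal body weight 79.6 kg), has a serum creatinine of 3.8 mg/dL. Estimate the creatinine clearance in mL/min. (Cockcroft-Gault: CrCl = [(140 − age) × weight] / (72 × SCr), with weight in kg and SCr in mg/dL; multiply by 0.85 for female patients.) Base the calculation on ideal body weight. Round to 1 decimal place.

CrCl = (140 − 86) × 79.6 / (72 × 3.8) × 0.85 = 4298.4 / 273.60 × 0.85 ≈ 13.4 mL/min

13.4 mL/min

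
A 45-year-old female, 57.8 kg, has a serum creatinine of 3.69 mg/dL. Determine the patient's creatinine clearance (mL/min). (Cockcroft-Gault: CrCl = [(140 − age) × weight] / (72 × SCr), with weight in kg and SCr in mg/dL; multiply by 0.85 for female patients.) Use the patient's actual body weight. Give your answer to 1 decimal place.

CrCl = (140 − 45) × 57.8 / (72 × 3.69) × 0.85 = 5491.0 / 265.68 × 0.85 ≈ 17.6 mL/min

17.6 mL/min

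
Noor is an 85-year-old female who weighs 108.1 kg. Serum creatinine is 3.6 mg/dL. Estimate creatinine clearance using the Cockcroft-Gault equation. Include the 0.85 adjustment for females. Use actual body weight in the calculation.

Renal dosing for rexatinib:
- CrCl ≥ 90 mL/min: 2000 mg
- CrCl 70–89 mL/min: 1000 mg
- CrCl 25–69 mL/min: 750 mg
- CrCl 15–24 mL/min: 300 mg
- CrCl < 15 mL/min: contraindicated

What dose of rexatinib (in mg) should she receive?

CrCl = (140 − 85) × 108.1 / (72 × 3.6) × 0.85 = 5945.5 / 259.20 × 0.85 ≈ 19.5 mL/min
CrCl ≈ 19 mL/min → bracket 15–24 mL/min.
Dose for this bracket: 300 mg.

300 mg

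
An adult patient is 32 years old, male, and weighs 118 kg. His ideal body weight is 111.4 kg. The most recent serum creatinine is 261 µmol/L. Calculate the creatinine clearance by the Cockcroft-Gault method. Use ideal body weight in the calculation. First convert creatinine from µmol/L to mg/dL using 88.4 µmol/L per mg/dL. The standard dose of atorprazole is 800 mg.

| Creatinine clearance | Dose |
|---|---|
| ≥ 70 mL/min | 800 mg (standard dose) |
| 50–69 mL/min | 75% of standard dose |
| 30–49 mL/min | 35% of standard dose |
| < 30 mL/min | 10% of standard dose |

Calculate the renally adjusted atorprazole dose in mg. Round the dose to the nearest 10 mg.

600 mg

SCr = 261 / 88.4 = 2.952 mg/dL
CrCl = (140 − 32) × 111.4 / (72 × 2.952) = 12031.2 / 212.54 ≈ 56.6 mL/min
CrCl ≈ 57 mL/min → bracket 50–69 mL/min.
75% of 800 mg = 600 mg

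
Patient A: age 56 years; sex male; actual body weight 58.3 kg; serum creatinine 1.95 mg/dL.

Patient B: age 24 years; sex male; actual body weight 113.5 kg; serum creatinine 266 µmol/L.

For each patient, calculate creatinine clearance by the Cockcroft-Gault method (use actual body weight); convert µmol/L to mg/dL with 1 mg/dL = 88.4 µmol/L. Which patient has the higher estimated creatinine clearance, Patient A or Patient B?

Patient A: CrCl = (140 − 56) × 58.3 / (72 × 1.95) = 4897.2 / 140.40 ≈ 34.9 mL/min
Patient B: SCr = 266 / 88.4 = 3.009 mg/dL
Patient B: CrCl = (140 − 24) × 113.5 / (72 × 3.009) = 13166.0 / 216.65 ≈ 60.8 mL/min
34.9 vs 60.8 mL/min → Patient B is higher.

Patient B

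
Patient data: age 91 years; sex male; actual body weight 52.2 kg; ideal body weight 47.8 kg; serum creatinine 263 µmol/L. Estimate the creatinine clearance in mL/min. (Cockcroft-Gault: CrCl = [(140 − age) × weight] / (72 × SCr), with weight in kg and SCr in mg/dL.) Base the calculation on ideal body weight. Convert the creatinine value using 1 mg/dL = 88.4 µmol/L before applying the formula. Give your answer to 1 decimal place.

SCr = 263 / 88.4 = 2.975 mg/dL
CrCl = (140 − 91) × 47.8 / (72 × 2.975) = 2342.2 / 214.20 ≈ 10.9 mL/min

10.9 mL/min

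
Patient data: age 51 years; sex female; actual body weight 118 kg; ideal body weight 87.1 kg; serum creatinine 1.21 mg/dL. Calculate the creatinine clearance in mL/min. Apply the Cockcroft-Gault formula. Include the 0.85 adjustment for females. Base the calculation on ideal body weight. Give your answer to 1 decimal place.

75.6 mL/min

CrCl = (140 − 51) × 87.1 / (72 × 1.21) × 0.85 = 7751.9 / 87.12 × 0.85 ≈ 75.6 mL/min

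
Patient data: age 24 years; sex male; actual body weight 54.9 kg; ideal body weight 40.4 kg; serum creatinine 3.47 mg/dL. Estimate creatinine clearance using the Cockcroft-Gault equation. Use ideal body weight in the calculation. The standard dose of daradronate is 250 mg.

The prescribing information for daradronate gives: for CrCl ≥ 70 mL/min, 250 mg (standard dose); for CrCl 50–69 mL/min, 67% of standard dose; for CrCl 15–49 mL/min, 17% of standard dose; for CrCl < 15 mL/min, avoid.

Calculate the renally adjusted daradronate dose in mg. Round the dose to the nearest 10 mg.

CrCl = (140 − 24) × 40.4 / (72 × 3.47) = 4686.4 / 249.84 ≈ 18.8 mL/min
CrCl ≈ 19 mL/min → bracket 15–49 mL/min.
17% of 250 mg = 42.5 mg → 40 mg

40 mg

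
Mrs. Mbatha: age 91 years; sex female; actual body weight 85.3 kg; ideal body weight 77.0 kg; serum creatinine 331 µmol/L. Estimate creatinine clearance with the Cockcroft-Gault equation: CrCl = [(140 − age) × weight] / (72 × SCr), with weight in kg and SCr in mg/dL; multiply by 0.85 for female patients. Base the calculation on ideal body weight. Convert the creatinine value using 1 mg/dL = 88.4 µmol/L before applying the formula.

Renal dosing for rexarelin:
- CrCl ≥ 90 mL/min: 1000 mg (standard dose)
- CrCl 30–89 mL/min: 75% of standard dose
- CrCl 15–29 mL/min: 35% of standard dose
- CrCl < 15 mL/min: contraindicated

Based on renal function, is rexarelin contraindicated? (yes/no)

yes

SCr = 331 / 88.4 = 3.744 mg/dL
CrCl = (140 − 91) × 77 / (72 × 3.744) × 0.85 = 3773.0 / 269.57 × 0.85 ≈ 11.9 mL/min
CrCl ≈ 12 mL/min, which is < 15 mL/min.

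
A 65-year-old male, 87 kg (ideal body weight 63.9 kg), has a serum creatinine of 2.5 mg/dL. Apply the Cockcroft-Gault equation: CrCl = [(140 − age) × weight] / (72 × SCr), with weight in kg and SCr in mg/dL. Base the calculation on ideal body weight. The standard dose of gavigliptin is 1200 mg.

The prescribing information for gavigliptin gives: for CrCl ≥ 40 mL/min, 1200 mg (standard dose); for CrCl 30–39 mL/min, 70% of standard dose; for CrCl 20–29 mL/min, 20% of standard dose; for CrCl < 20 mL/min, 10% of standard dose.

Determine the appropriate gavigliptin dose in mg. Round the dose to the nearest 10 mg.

CrCl = (140 − 65) × 63.9 / (72 × 2.5) = 4792.5 / 180.00 ≈ 26.6 mL/min
CrCl ≈ 27 mL/min → bracket 20–29 mL/min.
20% of 1200 mg = 240 mg

240 mg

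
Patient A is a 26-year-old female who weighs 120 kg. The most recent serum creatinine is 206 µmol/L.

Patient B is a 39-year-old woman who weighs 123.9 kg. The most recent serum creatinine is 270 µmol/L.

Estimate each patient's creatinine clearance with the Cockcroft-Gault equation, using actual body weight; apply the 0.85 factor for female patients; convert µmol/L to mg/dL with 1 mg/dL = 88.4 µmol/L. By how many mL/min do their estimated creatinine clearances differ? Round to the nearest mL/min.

21 mL/min

Patient A: SCr = 206 / 88.4 = 2.33 mg/dL
Patient A: CrCl = (140 − 26) × 120 / (72 × 2.33) × 0.85 = 13680.0 / 167.76 × 0.85 ≈ 69.3 mL/min
Patient B: SCr = 270 / 88.4 = 3.054 mg/dL
Patient B: CrCl = (140 − 39) × 123.9 / (72 × 3.054) × 0.85 = 12513.9 / 219.89 × 0.85 ≈ 48.4 mL/min
|69.3 − 48.4| = 20.9 mL/min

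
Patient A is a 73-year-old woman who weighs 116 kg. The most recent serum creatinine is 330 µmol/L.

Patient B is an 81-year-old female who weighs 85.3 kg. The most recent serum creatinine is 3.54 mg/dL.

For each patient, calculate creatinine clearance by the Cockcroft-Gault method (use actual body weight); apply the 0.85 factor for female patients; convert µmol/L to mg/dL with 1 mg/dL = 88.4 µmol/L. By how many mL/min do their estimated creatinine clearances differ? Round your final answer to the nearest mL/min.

8 mL/min

Patient A: SCr = 330 / 88.4 = 3.733 mg/dL
Patient A: CrCl = (140 − 73) × 116 / (72 × 3.733) × 0.85 = 7772.0 / 268.78 × 0.85 ≈ 24.6 mL/min
Patient B: CrCl = (140 − 81) × 85.3 / (72 × 3.54) × 0.85 = 5032.7 / 254.88 × 0.85 ≈ 16.8 mL/min
|24.6 − 16.8| = 7.8 mL/min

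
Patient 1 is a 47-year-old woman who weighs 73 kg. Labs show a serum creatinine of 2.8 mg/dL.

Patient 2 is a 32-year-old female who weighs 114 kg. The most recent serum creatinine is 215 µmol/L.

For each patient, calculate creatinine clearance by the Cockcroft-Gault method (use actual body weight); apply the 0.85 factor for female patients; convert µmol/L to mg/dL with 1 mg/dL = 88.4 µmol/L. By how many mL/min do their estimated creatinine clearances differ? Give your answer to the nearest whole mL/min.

31 mL/min

Patient 1: CrCl = (140 − 47) × 73 / (72 × 2.8) × 0.85 = 6789.0 / 201.60 × 0.85 ≈ 28.6 mL/min
Patient 2: SCr = 215 / 88.4 = 2.432 mg/dL
Patient 2: CrCl = (140 − 32) × 114 / (72 × 2.432) × 0.85 = 12312.0 / 175.10 × 0.85 ≈ 59.8 mL/min
|28.6 − 59.8| = 31.2 mL/min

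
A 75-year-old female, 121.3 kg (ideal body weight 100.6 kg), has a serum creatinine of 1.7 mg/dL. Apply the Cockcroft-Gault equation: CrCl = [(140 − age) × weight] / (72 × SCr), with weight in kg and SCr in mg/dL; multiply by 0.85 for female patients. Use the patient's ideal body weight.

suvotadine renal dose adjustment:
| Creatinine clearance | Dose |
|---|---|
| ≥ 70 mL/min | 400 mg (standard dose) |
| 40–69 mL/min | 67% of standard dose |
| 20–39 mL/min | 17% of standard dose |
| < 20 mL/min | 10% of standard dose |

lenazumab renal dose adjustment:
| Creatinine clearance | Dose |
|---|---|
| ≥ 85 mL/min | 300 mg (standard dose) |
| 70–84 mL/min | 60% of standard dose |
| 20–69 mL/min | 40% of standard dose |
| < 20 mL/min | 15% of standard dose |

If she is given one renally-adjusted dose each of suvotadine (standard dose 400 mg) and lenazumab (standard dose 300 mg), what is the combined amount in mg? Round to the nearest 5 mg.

390 mg

CrCl = (140 − 75) × 100.6 / (72 × 1.7) × 0.85 = 6539.0 / 122.40 × 0.85 ≈ 45.4 mL/min
CrCl ≈ 45 mL/min.
suvotadine: 40–69 mL/min → 67% of 400 mg = 268 mg.
lenazumab: 20–69 mL/min → 40% of 300 mg = 120 mg.
Total = 268 + 120 = 388 mg.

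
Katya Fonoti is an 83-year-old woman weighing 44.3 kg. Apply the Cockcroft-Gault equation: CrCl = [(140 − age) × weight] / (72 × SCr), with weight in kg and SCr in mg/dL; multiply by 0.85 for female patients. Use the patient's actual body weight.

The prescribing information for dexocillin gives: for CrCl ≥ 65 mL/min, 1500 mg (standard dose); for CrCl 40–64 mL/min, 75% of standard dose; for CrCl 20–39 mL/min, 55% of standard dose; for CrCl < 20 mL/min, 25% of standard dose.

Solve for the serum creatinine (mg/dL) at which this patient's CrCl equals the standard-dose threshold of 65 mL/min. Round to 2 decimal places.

0.46 mg/dL

Standard dose requires CrCl ≥ 65 mL/min.
Set (140 − 83) × 44.3 × 0.85 / (72 × SCr) = 65
SCr = (140 − 83) × 44.3 × 0.85 / (72 × 65) = 0.459 mg/dL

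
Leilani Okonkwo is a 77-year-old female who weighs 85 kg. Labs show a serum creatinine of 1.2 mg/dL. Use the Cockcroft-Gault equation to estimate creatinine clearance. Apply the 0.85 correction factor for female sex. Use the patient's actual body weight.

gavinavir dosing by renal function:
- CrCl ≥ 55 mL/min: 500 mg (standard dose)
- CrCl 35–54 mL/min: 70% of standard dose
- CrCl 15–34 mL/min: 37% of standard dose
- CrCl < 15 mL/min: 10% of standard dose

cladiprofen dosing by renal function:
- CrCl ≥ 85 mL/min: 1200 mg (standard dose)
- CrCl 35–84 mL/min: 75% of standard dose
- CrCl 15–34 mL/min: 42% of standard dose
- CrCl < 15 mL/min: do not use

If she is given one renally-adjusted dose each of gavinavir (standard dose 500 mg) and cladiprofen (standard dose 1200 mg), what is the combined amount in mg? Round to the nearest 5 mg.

1250 mg

CrCl = (140 − 77) × 85 / (72 × 1.2) × 0.85 = 5355.0 / 86.40 × 0.85 ≈ 52.7 mL/min
CrCl ≈ 53 mL/min.
gavinavir: 35–54 mL/min → 70% of 500 mg = 350 mg.
cladiprofen: 35–84 mL/min → 75% of 1200 mg = 900 mg.
Total = 350 + 900 = 1250 mg.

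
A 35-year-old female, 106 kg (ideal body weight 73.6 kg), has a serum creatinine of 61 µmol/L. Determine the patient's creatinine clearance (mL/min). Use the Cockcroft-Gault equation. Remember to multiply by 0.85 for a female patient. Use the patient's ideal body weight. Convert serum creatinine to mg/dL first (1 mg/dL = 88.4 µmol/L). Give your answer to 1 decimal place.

132.2 mL/min

SCr = 61 / 88.4 = 0.69 mg/dL
CrCl = (140 − 35) × 73.6 / (72 × 0.69) × 0.85 = 7728.0 / 49.68 × 0.85 ≈ 132.2 mL/min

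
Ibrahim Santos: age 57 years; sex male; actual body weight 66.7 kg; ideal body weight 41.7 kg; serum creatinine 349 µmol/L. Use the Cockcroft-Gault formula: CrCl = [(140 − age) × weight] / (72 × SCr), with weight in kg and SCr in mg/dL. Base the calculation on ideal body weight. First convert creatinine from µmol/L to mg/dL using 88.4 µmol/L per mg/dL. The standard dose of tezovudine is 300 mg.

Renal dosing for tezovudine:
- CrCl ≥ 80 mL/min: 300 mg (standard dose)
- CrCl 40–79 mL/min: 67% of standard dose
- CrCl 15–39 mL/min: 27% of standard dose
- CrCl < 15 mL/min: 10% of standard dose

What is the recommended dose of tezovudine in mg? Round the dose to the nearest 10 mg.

SCr = 349 / 88.4 = 3.948 mg/dL
CrCl = (140 − 57) × 41.7 / (72 × 3.948) = 3461.1 / 284.26 ≈ 12.2 mL/min
CrCl ≈ 12 mL/min → bracket < 15 mL/min.
10% of 300 mg = 30 mg

30 mg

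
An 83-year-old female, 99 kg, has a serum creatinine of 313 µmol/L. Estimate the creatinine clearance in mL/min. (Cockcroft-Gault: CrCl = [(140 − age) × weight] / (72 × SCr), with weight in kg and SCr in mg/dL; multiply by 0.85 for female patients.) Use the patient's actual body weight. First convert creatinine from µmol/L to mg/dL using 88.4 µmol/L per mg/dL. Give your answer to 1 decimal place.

18.8 mL/min

SCr = 313 / 88.4 = 3.541 mg/dL
CrCl = (140 − 83) × 99 / (72 × 3.541) × 0.85 = 5643.0 / 254.95 × 0.85 ≈ 18.8 mL/min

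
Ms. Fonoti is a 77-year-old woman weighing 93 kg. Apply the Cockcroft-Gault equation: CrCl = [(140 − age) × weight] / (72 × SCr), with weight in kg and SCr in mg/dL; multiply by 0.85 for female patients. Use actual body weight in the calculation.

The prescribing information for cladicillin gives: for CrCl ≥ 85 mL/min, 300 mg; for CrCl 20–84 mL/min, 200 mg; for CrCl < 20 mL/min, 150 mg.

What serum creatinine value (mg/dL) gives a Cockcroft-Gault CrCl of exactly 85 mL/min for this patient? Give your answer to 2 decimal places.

Standard dose requires CrCl ≥ 85 mL/min.
Set (140 − 77) × 93 × 0.85 / (72 × SCr) = 85
SCr = (140 − 77) × 93 × 0.85 / (72 × 85) = 0.814 mg/dL

0.81 mg/dL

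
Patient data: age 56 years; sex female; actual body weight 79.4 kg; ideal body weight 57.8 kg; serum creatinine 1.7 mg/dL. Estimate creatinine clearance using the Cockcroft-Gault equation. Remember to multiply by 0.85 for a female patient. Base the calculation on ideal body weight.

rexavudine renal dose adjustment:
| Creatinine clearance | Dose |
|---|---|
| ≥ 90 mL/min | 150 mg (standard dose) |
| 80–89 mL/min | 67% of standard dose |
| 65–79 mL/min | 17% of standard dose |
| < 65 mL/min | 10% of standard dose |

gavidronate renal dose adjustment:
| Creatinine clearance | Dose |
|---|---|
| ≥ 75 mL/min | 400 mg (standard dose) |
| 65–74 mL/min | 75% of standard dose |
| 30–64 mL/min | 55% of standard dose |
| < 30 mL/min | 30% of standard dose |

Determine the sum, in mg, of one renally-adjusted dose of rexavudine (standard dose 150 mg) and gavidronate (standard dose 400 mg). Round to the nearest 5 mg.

CrCl = (140 − 56) × 57.8 / (72 × 1.7) × 0.85 = 4855.2 / 122.40 × 0.85 ≈ 33.7 mL/min
CrCl ≈ 34 mL/min.
rexavudine: < 65 mL/min → 10% of 150 mg = 15 mg.
gavidronate: 30–64 mL/min → 55% of 400 mg = 220 mg.
Total = 15 + 220 = 235 mg.

235 mg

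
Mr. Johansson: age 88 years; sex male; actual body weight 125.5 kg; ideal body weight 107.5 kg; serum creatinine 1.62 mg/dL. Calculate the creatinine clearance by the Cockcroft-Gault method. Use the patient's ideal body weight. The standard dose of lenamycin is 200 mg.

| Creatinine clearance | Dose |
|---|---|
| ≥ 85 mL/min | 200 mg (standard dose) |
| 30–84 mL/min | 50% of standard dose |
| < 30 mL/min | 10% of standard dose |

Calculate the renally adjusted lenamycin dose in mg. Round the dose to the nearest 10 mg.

100 mg

CrCl = (140 − 88) × 107.5 / (72 × 1.62) = 5590.0 / 116.64 ≈ 47.9 mL/min
CrCl ≈ 48 mL/min → bracket 30–84 mL/min.
50% of 200 mg = 100 mg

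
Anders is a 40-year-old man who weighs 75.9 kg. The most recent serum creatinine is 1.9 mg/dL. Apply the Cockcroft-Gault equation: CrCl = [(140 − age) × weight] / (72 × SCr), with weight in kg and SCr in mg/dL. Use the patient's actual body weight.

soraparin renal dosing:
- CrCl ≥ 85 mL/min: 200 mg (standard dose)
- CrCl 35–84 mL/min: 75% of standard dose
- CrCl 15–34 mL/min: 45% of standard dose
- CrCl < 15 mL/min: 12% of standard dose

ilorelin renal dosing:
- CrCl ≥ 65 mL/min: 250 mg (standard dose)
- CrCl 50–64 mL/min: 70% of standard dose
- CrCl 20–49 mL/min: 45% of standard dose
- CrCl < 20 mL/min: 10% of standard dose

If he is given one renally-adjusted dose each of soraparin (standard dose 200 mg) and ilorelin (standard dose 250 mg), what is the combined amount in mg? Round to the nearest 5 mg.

CrCl = (140 − 40) × 75.9 / (72 × 1.9) = 7590.0 / 136.80 ≈ 55.5 mL/min
CrCl ≈ 55 mL/min.
soraparin: 35–84 mL/min → 75% of 200 mg = 150 mg.
ilorelin: 50–64 mL/min → 70% of 250 mg = 175 mg.
Total = 150 + 175 = 325 mg.

325 mg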